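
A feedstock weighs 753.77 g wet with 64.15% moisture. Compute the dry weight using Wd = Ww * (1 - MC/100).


Wd = Ww * (1 - MC/100)
= 753.77 * (1 - 64.15/100)
= 270.2265 g

270.2265 g


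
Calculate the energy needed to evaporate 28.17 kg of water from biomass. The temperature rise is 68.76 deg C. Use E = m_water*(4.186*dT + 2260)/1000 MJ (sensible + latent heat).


E = m_water * (4.186 * dT + 2260) / 1000
= 28.17 * (4.186 * 68.76 + 2260) / 1000
= 71.7724 MJ

71.7724 MJ


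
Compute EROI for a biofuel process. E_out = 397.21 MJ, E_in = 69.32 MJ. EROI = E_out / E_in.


EROI = E_out / E_in
= 397.21 / 69.32
= 5.7301

5.7301


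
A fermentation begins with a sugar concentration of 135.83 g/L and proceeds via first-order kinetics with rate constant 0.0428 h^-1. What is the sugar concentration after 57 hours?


S = S0 * exp(-k * t)
S = 135.83 * exp(-0.0428 * 57)
S = 11.8438 g/L

11.8438 g/L


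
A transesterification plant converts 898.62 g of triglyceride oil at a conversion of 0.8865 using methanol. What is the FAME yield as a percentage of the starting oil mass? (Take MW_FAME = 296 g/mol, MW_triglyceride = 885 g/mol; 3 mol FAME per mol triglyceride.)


m_FAME = oil * conv * (3 * 296 / 885) = oil * conv * (888/885)
= 898.62 * 0.8865 * 888 / 885
= 799.3271 g
Y = m_FAME / oil * 100 = conv * (888/885) * 100
= 0.8865 * 888 / 885 * 100
= 88.95%

88.95%


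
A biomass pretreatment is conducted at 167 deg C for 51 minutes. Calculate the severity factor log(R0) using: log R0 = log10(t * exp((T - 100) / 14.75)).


logR0 = log10(t * exp((T - 100) / 14.75))
= log10(51 * exp((167 - 100) / 14.75))
= 3.6803

3.6803


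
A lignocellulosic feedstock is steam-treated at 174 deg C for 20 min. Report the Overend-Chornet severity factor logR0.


logR0 = log10(t * exp((T - 100) / 14.75))
= log10(20 * exp((174 - 100) / 14.75))
= 3.4799

3.4799


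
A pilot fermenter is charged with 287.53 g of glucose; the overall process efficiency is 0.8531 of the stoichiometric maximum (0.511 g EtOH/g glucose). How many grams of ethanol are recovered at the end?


Actual ethanol: m = 0.511 * 287.53 * 0.8531
m = 125.3441 g

125.3441 g


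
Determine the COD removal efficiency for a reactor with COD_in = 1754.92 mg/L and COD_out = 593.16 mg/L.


eta = (COD_in - COD_out) / COD_in * 100
= (1754.92 - 593.16) / 1754.92 * 100
= 66.2002%

66.2002%


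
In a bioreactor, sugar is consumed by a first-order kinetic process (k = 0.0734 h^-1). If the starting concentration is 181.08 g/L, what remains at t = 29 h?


S = S0 * exp(-k * t)
S = 181.08 * exp(-0.0734 * 29)
S = 21.5492 g/L

21.5492 g/L


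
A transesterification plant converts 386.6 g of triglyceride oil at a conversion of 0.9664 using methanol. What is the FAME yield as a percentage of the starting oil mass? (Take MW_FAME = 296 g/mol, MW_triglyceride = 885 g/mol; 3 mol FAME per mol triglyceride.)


m_FAME = oil * conv * (3 * 296 / 885) = oil * conv * (888/885)
= 386.6 * 0.9664 * 888 / 885
= 374.8767 g
Y = m_FAME / oil * 100 = conv * (888/885) * 100
= 0.9664 * 888 / 885 * 100
= 96.97%

96.97%


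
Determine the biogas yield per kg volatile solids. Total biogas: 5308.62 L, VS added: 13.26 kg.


Y = V / VS
= 5308.62 / 13.26
= 400.3484 L/kg VS

400.3484 L/kg VS


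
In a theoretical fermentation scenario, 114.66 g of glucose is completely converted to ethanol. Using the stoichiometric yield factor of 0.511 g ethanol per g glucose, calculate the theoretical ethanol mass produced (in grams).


Theoretical ethanol yield: m_EtOH = 0.511 * m_glucose
m_EtOH = 0.511 * 114.66 = 58.5913 g

58.5913 g


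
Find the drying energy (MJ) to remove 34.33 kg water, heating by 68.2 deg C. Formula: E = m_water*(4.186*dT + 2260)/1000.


E = m_water * (4.186 * dT + 2260) / 1000
= 34.33 * (4.186 * 68.2 + 2260) / 1000
= 87.3865 MJ

87.3865 MJ


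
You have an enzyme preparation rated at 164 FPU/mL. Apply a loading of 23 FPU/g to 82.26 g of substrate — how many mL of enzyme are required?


V = dosage * m_sub / activity
V = 23 * 82.26 / 164
V = 11.5365 mL

11.5365 mL


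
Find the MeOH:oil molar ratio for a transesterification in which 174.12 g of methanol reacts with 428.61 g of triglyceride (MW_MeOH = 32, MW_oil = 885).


Molar ratio = n_MeOH / n_oil = (MeOH/32) / (oil/885) = (MeOH * 885) / (32 * oil)
= (174.12 * 885) / (32 * 428.61)
= 11.2352

11.2352


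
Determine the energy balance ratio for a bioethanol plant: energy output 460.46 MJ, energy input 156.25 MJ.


EROI = E_out / E_in
= 460.46 / 156.25
= 2.9469

2.9469


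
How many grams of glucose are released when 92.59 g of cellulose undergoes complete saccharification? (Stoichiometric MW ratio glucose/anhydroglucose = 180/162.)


glucose = cellulose * 180/162
= 92.59 * 180/162
= 102.8778 g

102.8778 g


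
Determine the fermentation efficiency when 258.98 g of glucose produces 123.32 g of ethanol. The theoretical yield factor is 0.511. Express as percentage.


Fermentation efficiency = (actual / (0.511 * glucose)) * 100
= (123.32 / (0.511 * 258.98)) * 100
= 93.1851%

93.1851%


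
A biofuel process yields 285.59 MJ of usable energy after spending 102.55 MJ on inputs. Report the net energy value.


NEV = E_out - E_in
= 285.59 - 102.55
= 183.0400 MJ

183.0400 MJ


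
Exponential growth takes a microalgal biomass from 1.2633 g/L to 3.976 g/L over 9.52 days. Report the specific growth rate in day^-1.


mu = ln(X2/X1) / dt
= ln(3.976/1.2633) / 9.52
= 0.1204 per day

0.1204 per day


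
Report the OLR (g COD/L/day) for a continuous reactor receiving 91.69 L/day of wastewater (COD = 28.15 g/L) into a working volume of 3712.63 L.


OLR = Q * S / V
= 91.69 * 28.15 / 3712.63
= 0.6952 g/L/day

0.6952 g/L/day


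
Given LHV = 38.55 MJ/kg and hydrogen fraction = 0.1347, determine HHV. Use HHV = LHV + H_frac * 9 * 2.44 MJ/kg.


HHV = LHV + H_frac * 9 * 2.44
= 38.55 + 0.1347 * 9 * 2.44
= 41.5080 MJ/kg

41.5080 MJ/kg


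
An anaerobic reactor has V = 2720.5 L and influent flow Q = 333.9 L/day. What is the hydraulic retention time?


HRT = V / Q
= 2720.5 / 333.9
= 8.1476 days

8.1476 days


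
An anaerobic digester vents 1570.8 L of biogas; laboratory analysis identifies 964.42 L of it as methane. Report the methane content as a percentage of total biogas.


CH4% = V_CH4 / V_total * 100
= 964.42 / 1570.8 * 100
= 61.3967%

61.3967%


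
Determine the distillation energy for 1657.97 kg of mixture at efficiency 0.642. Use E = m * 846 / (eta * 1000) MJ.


E = m * 846 / (eta * 1000)
= 1657.97 * 846 / (0.642 * 1000)
= 2184.8016 MJ

2184.8016 MJ


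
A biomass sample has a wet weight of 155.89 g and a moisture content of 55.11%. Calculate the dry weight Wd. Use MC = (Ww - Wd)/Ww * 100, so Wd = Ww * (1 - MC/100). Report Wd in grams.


Wd = Ww * (1 - MC/100)
= 155.89 * (1 - 55.11/100)
= 69.9790 g

69.9790 g


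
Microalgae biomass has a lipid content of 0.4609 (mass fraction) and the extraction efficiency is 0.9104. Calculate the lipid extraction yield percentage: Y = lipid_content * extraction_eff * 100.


Y = lipid_content * extraction_eff * 100
= 0.4609 * 0.9104 * 100
= 41.9603%

41.9603%


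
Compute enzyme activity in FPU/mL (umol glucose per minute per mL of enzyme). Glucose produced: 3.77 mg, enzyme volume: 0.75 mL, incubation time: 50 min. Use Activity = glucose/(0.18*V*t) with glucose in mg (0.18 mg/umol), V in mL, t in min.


Activity = glucose_mg / (0.18 mg/umol * V_mL * t_min)
= 3.77 / (0.18 * 0.75 * 50)
= 0.5585 FPU/mL

0.5585 FPU/mL


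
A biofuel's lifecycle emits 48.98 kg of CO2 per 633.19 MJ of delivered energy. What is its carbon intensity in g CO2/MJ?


CI = CO2 * 1000 / E
= 48.98 * 1000 / 633.19
= 77.3543 g CO2/MJ

77.3543 g CO2/MJ


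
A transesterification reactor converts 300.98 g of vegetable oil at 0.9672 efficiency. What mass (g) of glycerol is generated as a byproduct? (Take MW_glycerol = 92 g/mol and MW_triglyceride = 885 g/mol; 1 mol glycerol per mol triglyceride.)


glycerol = oil * conv * (92/885)
= 300.98 * 0.9672 * 92 / 885
= 30.2621 g

30.2621 g


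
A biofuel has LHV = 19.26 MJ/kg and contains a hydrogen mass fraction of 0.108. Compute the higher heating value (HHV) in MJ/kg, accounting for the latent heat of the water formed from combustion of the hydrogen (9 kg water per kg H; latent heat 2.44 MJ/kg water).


HHV = LHV + H_frac * 9 * 2.44
= 19.26 + 0.108 * 9 * 2.44
= 21.6317 MJ/kg

21.6317 MJ/kg


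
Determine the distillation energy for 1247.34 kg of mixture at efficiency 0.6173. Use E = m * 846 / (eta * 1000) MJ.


E = m * 846 / (eta * 1000)
= 1247.34 * 846 / (0.6173 * 1000)
= 1709.4600 MJ

1709.4600 MJ


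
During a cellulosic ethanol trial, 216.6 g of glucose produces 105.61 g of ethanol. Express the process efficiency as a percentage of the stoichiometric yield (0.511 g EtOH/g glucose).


Fermentation efficiency = (actual / (0.511 * glucose)) * 100
= (105.61 / (0.511 * 216.6)) * 100
= 95.4170%

95.4170%


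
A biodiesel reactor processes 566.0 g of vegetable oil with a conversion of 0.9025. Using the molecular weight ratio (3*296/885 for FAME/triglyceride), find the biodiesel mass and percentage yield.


m_FAME = oil * conv * (3 * 296 / 885) = oil * conv * (888/885)
= 566.0 * 0.9025 * 888 / 885
= 512.5466 g
Y = m_FAME / oil * 100 = conv * (888/885) * 100
= 0.9025 * 888 / 885 * 100
= 90.56%

512.5466 g FAME; Y = 90.56%


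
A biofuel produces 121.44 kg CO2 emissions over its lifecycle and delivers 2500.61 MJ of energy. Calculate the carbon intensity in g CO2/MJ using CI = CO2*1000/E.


CI = CO2 * 1000 / E
= 121.44 * 1000 / 2500.61
= 48.5642 g CO2/MJ

48.5642 g CO2/MJ


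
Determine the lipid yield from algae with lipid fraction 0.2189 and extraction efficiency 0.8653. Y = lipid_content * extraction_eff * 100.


Y = lipid_content * extraction_eff * 100
= 0.2189 * 0.8653 * 100
= 18.9414%

18.9414%


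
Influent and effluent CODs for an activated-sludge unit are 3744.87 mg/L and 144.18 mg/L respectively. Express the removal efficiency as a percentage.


eta = (COD_in - COD_out) / COD_in * 100
= (3744.87 - 144.18) / 3744.87 * 100
= 96.1499%

96.1499%


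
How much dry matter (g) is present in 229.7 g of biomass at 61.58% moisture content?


Wd = Ww * (1 - MC/100)
= 229.7 * (1 - 61.58/100)
= 88.2507 g

88.2507 g


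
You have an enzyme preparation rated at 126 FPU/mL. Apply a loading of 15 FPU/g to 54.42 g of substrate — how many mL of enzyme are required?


V = dosage * m_sub / activity
V = 15 * 54.42 / 126
V = 6.4786 mL

6.4786 mL


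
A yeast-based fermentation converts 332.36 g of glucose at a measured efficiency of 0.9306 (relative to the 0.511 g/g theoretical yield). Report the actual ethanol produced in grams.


Actual ethanol: m = 0.511 * 332.36 * 0.9306
m = 158.0493 g

158.0493 g


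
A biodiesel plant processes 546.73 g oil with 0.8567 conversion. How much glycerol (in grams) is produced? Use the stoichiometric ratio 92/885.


glycerol = oil * conv * (92/885)
= 546.73 * 0.8567 * 92 / 885
= 48.6907 g

48.6907 g


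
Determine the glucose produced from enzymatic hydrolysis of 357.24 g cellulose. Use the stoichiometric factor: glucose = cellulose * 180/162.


glucose = cellulose * 180/162
= 357.24 * 180/162
= 396.9333 g

396.9333 g


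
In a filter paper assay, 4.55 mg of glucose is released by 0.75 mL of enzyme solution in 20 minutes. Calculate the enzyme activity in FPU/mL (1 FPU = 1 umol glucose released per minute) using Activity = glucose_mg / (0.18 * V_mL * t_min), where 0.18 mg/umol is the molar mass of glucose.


Activity = glucose_mg / (0.18 mg/umol * V_mL * t_min)
= 4.55 / (0.18 * 0.75 * 20)
= 1.6852 FPU/mL

1.6852 FPU/mL


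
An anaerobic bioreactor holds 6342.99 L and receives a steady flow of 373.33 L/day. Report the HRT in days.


HRT = V / Q
= 6342.99 / 373.33
= 16.9903 days

16.9903 days


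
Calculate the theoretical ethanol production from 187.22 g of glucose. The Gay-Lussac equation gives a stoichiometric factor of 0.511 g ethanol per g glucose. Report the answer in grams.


Theoretical ethanol yield: m_EtOH = 0.511 * m_glucose
m_EtOH = 0.511 * 187.22 = 95.6694 g

95.6694 g


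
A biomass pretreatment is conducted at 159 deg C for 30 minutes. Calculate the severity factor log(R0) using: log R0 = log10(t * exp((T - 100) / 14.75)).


logR0 = log10(t * exp((T - 100) / 14.75))
= log10(30 * exp((159 - 100) / 14.75))
= 3.2143

3.2143


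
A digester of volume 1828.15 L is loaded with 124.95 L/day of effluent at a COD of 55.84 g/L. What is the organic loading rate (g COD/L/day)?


OLR = Q * S / V
= 124.95 * 55.84 / 1828.15
= 3.8165 g/L/day

3.8165 g/L/day


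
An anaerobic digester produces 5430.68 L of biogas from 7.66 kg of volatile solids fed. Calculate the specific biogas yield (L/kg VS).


Y = V / VS
= 5430.68 / 7.66
= 708.9661 L/kg VS

708.9661 L/kg VS


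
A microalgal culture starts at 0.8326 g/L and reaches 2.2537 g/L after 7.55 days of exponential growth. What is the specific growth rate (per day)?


mu = ln(X2/X1) / dt
= ln(2.2537/0.8326) / 7.55
= 0.1319 per day

0.1319 per day


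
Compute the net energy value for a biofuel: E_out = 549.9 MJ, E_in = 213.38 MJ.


NEV = E_out - E_in
= 549.9 - 213.38
= 336.5200 MJ

336.5200 MJ


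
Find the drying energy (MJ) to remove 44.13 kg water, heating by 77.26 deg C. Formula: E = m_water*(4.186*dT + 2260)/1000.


E = m_water * (4.186 * dT + 2260) / 1000
= 44.13 * (4.186 * 77.26 + 2260) / 1000
= 114.0059 MJ

114.0059 MJ


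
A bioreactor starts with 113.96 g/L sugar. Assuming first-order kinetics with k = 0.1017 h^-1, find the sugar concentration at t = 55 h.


S = S0 * exp(-k * t)
S = 113.96 * exp(-0.1017 * 55)
S = 0.4242 g/L

0.4242 g/L


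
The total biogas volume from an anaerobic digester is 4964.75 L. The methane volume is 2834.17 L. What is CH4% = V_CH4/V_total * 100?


CH4% = V_CH4 / V_total * 100
= 2834.17 / 4964.75 * 100
= 57.0859%

57.0859%


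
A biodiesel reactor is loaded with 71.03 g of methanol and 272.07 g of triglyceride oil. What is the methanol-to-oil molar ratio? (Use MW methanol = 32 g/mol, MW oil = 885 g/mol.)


Molar ratio = n_MeOH / n_oil = (MeOH/32) / (oil/885) = (MeOH * 885) / (32 * oil)
= (71.03 * 885) / (32 * 272.07)
= 7.2203

7.2203


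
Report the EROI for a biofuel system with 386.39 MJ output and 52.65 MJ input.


EROI = E_out / E_in
= 386.39 / 52.65
= 7.3388

7.3388


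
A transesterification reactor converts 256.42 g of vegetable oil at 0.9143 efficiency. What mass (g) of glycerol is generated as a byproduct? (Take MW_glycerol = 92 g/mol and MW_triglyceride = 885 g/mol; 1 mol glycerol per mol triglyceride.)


glycerol = oil * conv * (92/885)
= 256.42 * 0.9143 * 92 / 885
= 24.3717 g

24.3717 g


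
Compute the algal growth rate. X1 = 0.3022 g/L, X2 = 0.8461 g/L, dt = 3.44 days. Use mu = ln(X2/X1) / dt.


mu = ln(X2/X1) / dt
= ln(0.8461/0.3022) / 3.44
= 0.2993 per day

0.2993 per day


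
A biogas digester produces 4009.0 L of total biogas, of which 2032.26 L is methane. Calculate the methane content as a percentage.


CH4% = V_CH4 / V_total * 100
= 2032.26 / 4009.0 * 100
= 50.6924%

50.6924%


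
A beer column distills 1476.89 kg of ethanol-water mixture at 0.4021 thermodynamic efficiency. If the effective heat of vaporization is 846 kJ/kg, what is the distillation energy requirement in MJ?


E = m * 846 / (eta * 1000)
= 1476.89 * 846 / (0.4021 * 1000)
= 3107.3090 MJ

3107.3090 MJ


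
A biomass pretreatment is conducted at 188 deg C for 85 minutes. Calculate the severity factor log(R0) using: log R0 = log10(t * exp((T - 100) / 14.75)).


logR0 = log10(t * exp((T - 100) / 14.75))
= log10(85 * exp((188 - 100) / 14.75))
= 4.5205

4.5205


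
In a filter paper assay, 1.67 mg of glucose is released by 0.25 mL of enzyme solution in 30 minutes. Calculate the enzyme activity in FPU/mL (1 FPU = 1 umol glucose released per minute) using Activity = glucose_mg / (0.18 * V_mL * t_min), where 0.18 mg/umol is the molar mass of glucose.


Activity = glucose_mg / (0.18 mg/umol * V_mL * t_min)
= 1.67 / (0.18 * 0.25 * 30)
= 1.2370 FPU/mL

1.2370 FPU/mL


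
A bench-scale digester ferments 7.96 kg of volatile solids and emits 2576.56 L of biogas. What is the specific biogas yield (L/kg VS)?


Y = V / VS
= 2576.56 / 7.96
= 323.6884 L/kg VS

323.6884 L/kg VS


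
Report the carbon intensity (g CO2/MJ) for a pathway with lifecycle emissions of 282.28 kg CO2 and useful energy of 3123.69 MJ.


CI = CO2 * 1000 / E
= 282.28 * 1000 / 3123.69
= 90.3675 g CO2/MJ

90.3675 g CO2/MJ


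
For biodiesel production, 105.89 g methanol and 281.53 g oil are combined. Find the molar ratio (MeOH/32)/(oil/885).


Molar ratio = n_MeOH / n_oil = (MeOH/32) / (oil/885) = (MeOH * 885) / (32 * oil)
= (105.89 * 885) / (32 * 281.53)
= 10.4022

10.4022


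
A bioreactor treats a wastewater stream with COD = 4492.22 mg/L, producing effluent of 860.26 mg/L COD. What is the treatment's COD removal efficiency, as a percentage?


eta = (COD_in - COD_out) / COD_in * 100
= (4492.22 - 860.26) / 4492.22 * 100
= 80.8500%

80.8500%


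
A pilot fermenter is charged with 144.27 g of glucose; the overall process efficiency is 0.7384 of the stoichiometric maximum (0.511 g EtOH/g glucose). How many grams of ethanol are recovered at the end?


Actual ethanol: m = 0.511 * 144.27 * 0.7384
m = 54.4363 g

54.4363 g


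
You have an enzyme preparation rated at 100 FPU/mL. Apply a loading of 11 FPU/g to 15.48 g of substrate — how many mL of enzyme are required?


V = dosage * m_sub / activity
V = 11 * 15.48 / 100
V = 1.7028 mL

1.7028 mL


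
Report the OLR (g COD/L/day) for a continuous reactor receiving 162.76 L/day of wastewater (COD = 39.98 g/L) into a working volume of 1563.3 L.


OLR = Q * S / V
= 162.76 * 39.98 / 1563.3
= 4.1624 g/L/day

4.1624 g/L/day


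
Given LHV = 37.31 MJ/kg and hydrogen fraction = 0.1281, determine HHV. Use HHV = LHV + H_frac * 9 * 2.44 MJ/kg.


HHV = LHV + H_frac * 9 * 2.44
= 37.31 + 0.1281 * 9 * 2.44
= 40.1231 MJ/kg

40.1231 MJ/kg


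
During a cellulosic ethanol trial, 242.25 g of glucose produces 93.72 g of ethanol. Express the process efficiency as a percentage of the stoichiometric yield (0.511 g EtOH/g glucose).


Fermentation efficiency = (actual / (0.511 * glucose)) * 100
= (93.72 / (0.511 * 242.25)) * 100
= 75.7090%

75.7090%


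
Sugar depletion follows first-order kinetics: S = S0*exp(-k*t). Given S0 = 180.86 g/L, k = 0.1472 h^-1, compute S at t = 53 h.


S = S0 * exp(-k * t)
S = 180.86 * exp(-0.1472 * 53)
S = 0.0740 g/L

0.0740 g/L


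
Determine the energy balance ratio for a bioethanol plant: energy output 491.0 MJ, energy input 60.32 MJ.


EROI = E_out / E_in
= 491.0 / 60.32
= 8.1399

8.1399


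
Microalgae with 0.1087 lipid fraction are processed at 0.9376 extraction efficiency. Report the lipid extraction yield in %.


Y = lipid_content * extraction_eff * 100
= 0.1087 * 0.9376 * 100
= 10.1917%

10.1917%


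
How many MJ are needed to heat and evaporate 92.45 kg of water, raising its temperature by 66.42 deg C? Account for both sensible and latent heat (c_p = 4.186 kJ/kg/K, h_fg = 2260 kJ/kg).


E = m_water * (4.186 * dT + 2260) / 1000
= 92.45 * (4.186 * 66.42 + 2260) / 1000
= 234.6413 MJ

234.6413 MJ


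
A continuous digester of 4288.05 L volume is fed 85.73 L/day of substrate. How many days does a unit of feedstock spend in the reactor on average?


HRT = V / Q
= 4288.05 / 85.73
= 50.0181 days

50.0181 days


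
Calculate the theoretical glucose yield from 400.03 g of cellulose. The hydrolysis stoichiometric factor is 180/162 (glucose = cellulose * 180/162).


glucose = cellulose * 180/162
= 400.03 * 180/162
= 444.4778 g

444.4778 g


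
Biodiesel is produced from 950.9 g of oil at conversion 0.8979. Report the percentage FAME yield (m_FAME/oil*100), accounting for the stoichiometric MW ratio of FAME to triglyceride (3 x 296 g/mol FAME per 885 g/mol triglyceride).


m_FAME = oil * conv * (3 * 296 / 885) = oil * conv * (888/885)
= 950.9 * 0.8979 * 888 / 885
= 856.7074 g
Y = m_FAME / oil * 100 = conv * (888/885) * 100
= 0.8979 * 888 / 885 * 100
= 90.09%

90.09%


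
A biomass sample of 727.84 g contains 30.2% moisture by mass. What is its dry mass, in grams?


Wd = Ww * (1 - MC/100)
= 727.84 * (1 - 30.2/100)
= 508.0323 g

508.0323 g


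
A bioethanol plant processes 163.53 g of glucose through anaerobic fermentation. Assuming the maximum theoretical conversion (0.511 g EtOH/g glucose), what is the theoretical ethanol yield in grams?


Theoretical ethanol yield: m_EtOH = 0.511 * m_glucose
m_EtOH = 0.511 * 163.53 = 83.5638 g

83.5638 g


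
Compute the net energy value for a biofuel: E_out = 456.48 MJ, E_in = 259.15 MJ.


NEV = E_out - E_in
= 456.48 - 259.15
= 197.3300 MJ

197.3300 MJ


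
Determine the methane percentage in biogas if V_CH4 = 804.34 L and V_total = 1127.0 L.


CH4% = V_CH4 / V_total * 100
= 804.34 / 1127.0 * 100
= 71.3700%

71.3700%


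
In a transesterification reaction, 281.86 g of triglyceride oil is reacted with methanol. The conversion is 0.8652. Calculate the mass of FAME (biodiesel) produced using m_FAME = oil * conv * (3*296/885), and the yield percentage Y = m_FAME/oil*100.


m_FAME = oil * conv * (3 * 296 / 885) = oil * conv * (888/885)
= 281.86 * 0.8652 * 888 / 885
= 244.6919 g
Y = m_FAME / oil * 100 = conv * (888/885) * 100
= 0.8652 * 888 / 885 * 100
= 86.81%

244.6919 g FAME; Y = 86.81%


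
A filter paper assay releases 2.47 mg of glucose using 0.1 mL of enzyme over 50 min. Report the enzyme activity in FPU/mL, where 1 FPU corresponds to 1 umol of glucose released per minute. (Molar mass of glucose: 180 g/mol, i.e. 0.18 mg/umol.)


Activity = glucose_mg / (0.18 mg/umol * V_mL * t_min)
= 2.47 / (0.18 * 0.1 * 50)
= 2.7444 FPU/mL

2.7444 FPU/mL


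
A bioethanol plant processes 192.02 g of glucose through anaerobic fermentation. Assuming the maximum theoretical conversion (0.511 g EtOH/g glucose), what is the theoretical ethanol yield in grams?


Theoretical ethanol yield: m_EtOH = 0.511 * m_glucose
m_EtOH = 0.511 * 192.02 = 98.1222 g

98.1222 g


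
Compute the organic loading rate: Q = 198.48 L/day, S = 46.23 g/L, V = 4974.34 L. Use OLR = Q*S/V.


OLR = Q * S / V
= 198.48 * 46.23 / 4974.34
= 1.8446 g/L/day

1.8446 g/L/day


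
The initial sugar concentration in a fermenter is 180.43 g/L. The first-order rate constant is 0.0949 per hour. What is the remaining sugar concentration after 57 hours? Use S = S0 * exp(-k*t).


S = S0 * exp(-k * t)
S = 180.43 * exp(-0.0949 * 57)
S = 0.8074 g/L

0.8074 g/L


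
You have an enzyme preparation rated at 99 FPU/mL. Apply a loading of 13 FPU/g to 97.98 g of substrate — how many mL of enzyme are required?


V = dosage * m_sub / activity
V = 13 * 97.98 / 99
V = 12.8661 mL

12.8661 mL


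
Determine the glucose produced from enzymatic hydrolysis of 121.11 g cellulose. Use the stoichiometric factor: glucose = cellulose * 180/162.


glucose = cellulose * 180/162
= 121.11 * 180/162
= 134.5667 g

134.5667 g


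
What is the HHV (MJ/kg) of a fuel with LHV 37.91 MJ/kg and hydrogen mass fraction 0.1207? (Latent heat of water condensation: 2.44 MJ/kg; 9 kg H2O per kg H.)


HHV = LHV + H_frac * 9 * 2.44
= 37.91 + 0.1207 * 9 * 2.44
= 40.5606 MJ/kg

40.5606 MJ/kg


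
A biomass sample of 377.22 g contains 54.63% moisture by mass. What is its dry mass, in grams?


Wd = Ww * (1 - MC/100)
= 377.22 * (1 - 54.63/100)
= 171.1447 g

171.1447 g


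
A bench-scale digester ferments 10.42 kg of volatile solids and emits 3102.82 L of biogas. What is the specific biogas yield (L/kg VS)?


Y = V / VS
= 3102.82 / 10.42
= 297.7754 L/kg VS

297.7754 L/kg VS


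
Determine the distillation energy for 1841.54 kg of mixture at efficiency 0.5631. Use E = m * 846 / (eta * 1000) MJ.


E = m * 846 / (eta * 1000)
= 1841.54 * 846 / (0.5631 * 1000)
= 2766.7250 MJ

2766.7250 MJ


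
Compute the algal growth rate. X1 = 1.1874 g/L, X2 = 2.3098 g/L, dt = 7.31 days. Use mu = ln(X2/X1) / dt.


mu = ln(X2/X1) / dt
= ln(2.3098/1.1874) / 7.31
= 0.0910 per day

0.0910 per day


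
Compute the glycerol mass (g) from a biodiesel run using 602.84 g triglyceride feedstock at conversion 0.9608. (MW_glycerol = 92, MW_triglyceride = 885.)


glycerol = oil * conv * (92/885)
= 602.84 * 0.9608 * 92 / 885
= 60.2115 g

60.2115 g


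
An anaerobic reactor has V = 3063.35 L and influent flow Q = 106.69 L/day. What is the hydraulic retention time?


HRT = V / Q
= 3063.35 / 106.69
= 28.7126 days

28.7126 days


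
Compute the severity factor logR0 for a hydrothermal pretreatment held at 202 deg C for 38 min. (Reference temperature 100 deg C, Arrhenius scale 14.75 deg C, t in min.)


logR0 = log10(t * exp((T - 100) / 14.75))
= log10(38 * exp((202 - 100) / 14.75))
= 4.5830

4.5830


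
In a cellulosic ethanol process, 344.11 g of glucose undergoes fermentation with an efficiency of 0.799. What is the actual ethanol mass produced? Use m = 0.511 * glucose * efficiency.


Actual ethanol: m = 0.511 * 344.11 * 0.799
m = 140.4963 g

140.4963 g


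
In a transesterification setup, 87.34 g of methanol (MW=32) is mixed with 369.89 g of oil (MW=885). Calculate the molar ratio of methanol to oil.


Molar ratio = n_MeOH / n_oil = (MeOH/32) / (oil/885) = (MeOH * 885) / (32 * oil)
= (87.34 * 885) / (32 * 369.89)
= 6.5303

6.5303


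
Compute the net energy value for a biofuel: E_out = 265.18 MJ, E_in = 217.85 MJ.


NEV = E_out - E_in
= 265.18 - 217.85
= 47.3300 MJ

47.3300 MJ


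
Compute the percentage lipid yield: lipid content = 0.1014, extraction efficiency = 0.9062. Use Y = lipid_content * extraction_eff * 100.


Y = lipid_content * extraction_eff * 100
= 0.1014 * 0.9062 * 100
= 9.1889%

9.1889%


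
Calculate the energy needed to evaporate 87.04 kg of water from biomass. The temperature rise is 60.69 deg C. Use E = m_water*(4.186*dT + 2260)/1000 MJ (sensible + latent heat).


E = m_water * (4.186 * dT + 2260) / 1000
= 87.04 * (4.186 * 60.69 + 2260) / 1000
= 218.8228 MJ

218.8228 MJ


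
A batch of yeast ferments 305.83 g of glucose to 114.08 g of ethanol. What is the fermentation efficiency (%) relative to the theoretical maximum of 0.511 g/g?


Fermentation efficiency = (actual / (0.511 * glucose)) * 100
= (114.08 / (0.511 * 305.83)) * 100
= 72.9976%

72.9976%


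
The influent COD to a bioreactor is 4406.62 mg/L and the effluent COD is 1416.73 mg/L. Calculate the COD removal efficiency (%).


eta = (COD_in - COD_out) / COD_in * 100
= (4406.62 - 1416.73) / 4406.62 * 100
= 67.8500%

67.8500%


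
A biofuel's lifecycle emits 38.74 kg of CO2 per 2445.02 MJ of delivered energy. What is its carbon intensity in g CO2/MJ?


CI = CO2 * 1000 / E
= 38.74 * 1000 / 2445.02
= 15.8445 g CO2/MJ

15.8445 g CO2/MJ


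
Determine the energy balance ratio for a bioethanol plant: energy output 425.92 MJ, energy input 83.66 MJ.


EROI = E_out / E_in
= 425.92 / 83.66
= 5.0911

5.0911


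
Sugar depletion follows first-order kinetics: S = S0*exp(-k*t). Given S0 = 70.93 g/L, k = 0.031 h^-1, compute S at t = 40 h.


S = S0 * exp(-k * t)
S = 70.93 * exp(-0.031 * 40)
S = 20.5260 g/L

20.5260 g/L


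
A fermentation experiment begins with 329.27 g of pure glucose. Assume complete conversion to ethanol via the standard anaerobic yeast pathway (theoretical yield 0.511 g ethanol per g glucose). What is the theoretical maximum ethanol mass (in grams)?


Theoretical ethanol yield: m_EtOH = 0.511 * m_glucose
m_EtOH = 0.511 * 329.27 = 168.2570 g

168.2570 g


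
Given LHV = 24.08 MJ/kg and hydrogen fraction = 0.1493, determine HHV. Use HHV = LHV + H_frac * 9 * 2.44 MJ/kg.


HHV = LHV + H_frac * 9 * 2.44
= 24.08 + 0.1493 * 9 * 2.44
= 27.3586 MJ/kg

27.3586 MJ/kg


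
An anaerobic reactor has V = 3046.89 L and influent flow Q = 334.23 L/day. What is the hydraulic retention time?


HRT = V / Q
= 3046.89 / 334.23
= 9.1161 days

9.1161 days


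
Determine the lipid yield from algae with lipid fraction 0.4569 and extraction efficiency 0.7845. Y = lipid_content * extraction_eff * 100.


Y = lipid_content * extraction_eff * 100
= 0.4569 * 0.7845 * 100
= 35.8438%

35.8438%


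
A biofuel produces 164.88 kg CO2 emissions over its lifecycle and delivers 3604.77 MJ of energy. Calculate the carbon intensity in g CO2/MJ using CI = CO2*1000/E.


CI = CO2 * 1000 / E
= 164.88 * 1000 / 3604.77
= 45.7394 g CO2/MJ

45.7394 g CO2/MJ


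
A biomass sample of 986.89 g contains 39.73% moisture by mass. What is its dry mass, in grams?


Wd = Ww * (1 - MC/100)
= 986.89 * (1 - 39.73/100)
= 594.7986 g

594.7986 g


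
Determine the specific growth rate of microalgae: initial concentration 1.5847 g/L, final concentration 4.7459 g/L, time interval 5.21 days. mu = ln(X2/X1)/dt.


mu = ln(X2/X1) / dt
= ln(4.7459/1.5847) / 5.21
= 0.2105 per day

0.2105 per day


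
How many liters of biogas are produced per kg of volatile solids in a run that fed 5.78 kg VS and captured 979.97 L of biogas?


Y = V / VS
= 979.97 / 5.78
= 169.5450 L/kg VS

169.5450 L/kg VS


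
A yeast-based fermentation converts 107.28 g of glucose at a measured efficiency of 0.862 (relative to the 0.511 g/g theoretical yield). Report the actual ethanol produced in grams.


Actual ethanol: m = 0.511 * 107.28 * 0.862
m = 47.2549 g

47.2549 g


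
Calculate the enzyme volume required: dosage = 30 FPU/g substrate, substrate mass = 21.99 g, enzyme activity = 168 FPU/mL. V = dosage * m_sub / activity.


V = dosage * m_sub / activity
V = 30 * 21.99 / 168
V = 3.9268 mL

3.9268 mL


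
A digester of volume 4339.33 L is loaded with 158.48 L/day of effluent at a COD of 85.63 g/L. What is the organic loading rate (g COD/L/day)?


OLR = Q * S / V
= 158.48 * 85.63 / 4339.33
= 3.1274 g/L/day

3.1274 g/L/day


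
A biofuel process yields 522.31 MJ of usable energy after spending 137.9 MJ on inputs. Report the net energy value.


NEV = E_out - E_in
= 522.31 - 137.9
= 384.4100 MJ

384.4100 MJ


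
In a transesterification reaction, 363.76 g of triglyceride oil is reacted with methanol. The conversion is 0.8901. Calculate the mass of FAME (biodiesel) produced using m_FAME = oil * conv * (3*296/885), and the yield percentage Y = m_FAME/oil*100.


m_FAME = oil * conv * (3 * 296 / 885) = oil * conv * (888/885)
= 363.76 * 0.8901 * 888 / 885
= 324.8803 g
Y = m_FAME / oil * 100 = conv * (888/885) * 100
= 0.8901 * 888 / 885 * 100
= 89.31%

324.8803 g FAME; Y = 89.31%


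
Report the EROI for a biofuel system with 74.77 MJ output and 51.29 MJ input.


EROI = E_out / E_in
= 74.77 / 51.29
= 1.4578

1.4578


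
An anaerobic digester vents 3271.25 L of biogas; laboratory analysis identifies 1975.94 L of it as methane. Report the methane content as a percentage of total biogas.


CH4% = V_CH4 / V_total * 100
= 1975.94 / 3271.25 * 100
= 60.4032%

60.4032%


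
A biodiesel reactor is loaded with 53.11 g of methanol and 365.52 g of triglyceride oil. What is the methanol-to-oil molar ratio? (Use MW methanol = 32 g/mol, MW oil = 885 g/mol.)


Molar ratio = n_MeOH / n_oil = (MeOH/32) / (oil/885) = (MeOH * 885) / (32 * oil)
= (53.11 * 885) / (32 * 365.52)
= 4.0184

4.0184


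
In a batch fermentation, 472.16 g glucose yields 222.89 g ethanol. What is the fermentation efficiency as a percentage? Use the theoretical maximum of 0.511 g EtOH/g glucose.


Fermentation efficiency = (actual / (0.511 * glucose)) * 100
= (222.89 / (0.511 * 472.16)) * 100
= 92.3805%

92.3805%


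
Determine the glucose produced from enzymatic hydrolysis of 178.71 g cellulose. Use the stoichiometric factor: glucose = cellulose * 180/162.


glucose = cellulose * 180/162
= 178.71 * 180/162
= 198.5667 g

198.5667 g


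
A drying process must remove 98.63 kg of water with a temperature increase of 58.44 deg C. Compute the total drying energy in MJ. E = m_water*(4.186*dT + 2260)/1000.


E = m_water * (4.186 * dT + 2260) / 1000
= 98.63 * (4.186 * 58.44 + 2260) / 1000
= 247.0316 MJ

247.0316 MJ


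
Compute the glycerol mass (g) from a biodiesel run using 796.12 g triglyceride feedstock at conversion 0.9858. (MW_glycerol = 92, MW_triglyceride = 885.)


glycerol = oil * conv * (92/885)
= 796.12 * 0.9858 * 92 / 885
= 81.5853 g

81.5853 g


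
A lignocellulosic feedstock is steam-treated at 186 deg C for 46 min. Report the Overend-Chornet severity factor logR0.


logR0 = log10(t * exp((T - 100) / 14.75))
= log10(46 * exp((186 - 100) / 14.75))
= 4.1949

4.1949


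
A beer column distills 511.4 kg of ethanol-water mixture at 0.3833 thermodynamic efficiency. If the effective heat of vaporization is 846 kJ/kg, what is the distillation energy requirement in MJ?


E = m * 846 / (eta * 1000)
= 511.4 * 846 / (0.3833 * 1000)
= 1128.7357 MJ

1128.7357 MJ


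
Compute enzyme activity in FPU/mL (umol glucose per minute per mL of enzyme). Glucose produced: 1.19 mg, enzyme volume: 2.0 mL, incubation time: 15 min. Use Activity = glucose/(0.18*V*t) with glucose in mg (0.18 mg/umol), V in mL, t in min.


Activity = glucose_mg / (0.18 mg/umol * V_mL * t_min)
= 1.19 / (0.18 * 2.0 * 15)
= 0.2204 FPU/mL

0.2204 FPU/mL


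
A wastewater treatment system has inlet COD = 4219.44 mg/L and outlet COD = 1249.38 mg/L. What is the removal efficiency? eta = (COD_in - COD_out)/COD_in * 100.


eta = (COD_in - COD_out) / COD_in * 100
= (4219.44 - 1249.38) / 4219.44 * 100
= 70.3899%

70.3899%


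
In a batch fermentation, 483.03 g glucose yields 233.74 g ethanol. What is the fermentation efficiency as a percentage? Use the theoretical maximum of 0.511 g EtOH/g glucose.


Fermentation efficiency = (actual / (0.511 * glucose)) * 100
= (233.74 / (0.511 * 483.03)) * 100
= 94.6974%

94.6974%


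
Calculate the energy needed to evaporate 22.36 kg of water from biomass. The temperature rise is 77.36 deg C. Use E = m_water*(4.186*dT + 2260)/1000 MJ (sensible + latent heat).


E = m_water * (4.186 * dT + 2260) / 1000
= 22.36 * (4.186 * 77.36 + 2260) / 1000
= 57.7744 MJ

57.7744 MJ


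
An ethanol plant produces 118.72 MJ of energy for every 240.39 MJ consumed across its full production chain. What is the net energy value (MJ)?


NEV = E_out - E_in
= 118.72 - 240.39
= -121.6700 MJ

-121.6700 MJ


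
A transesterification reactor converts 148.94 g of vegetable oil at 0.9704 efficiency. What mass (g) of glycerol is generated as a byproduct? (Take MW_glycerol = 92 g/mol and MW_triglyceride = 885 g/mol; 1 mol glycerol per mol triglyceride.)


glycerol = oil * conv * (92/885)
= 148.94 * 0.9704 * 92 / 885
= 15.0247 g

15.0247 g


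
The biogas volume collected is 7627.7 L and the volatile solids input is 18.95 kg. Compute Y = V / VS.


Y = V / VS
= 7627.7 / 18.95
= 402.5172 L/kg VS

402.5172 L/kg VS


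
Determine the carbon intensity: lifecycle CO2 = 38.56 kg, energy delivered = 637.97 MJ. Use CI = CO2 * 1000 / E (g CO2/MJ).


CI = CO2 * 1000 / E
= 38.56 * 1000 / 637.97
= 60.4417 g CO2/MJ

60.4417 g CO2/MJ


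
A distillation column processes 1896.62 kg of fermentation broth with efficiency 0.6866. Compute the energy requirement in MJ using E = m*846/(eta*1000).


E = m * 846 / (eta * 1000)
= 1896.62 * 846 / (0.6866 * 1000)
= 2336.9364 MJ

2336.9364 MJ


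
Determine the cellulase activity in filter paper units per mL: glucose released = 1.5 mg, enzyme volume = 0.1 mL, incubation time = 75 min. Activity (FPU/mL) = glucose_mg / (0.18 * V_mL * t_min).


Activity = glucose_mg / (0.18 mg/umol * V_mL * t_min)
= 1.5 / (0.18 * 0.1 * 75)
= 1.1111 FPU/mL

1.1111 FPU/mL


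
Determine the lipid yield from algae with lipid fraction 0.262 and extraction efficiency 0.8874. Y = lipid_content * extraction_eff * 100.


Y = lipid_content * extraction_eff * 100
= 0.262 * 0.8874 * 100
= 23.2499%

23.2499%


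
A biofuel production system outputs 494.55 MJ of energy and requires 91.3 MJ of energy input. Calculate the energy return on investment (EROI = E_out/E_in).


EROI = E_out / E_in
= 494.55 / 91.3
= 5.4168

5.4168


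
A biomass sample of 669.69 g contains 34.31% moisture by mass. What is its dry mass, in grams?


Wd = Ww * (1 - MC/100)
= 669.69 * (1 - 34.31/100)
= 439.9194 g

439.9194 g


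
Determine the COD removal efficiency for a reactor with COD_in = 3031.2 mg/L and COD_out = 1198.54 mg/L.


eta = (COD_in - COD_out) / COD_in * 100
= (3031.2 - 1198.54) / 3031.2 * 100
= 60.4599%

60.4599%


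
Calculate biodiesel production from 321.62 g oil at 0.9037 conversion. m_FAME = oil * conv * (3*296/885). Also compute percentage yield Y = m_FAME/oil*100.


m_FAME = oil * conv * (3 * 296 / 885) = oil * conv * (888/885)
= 321.62 * 0.9037 * 888 / 885
= 291.6332 g
Y = m_FAME / oil * 100 = conv * (888/885) * 100
= 0.9037 * 888 / 885 * 100
= 90.68%

291.6332 g FAME; Y = 90.68%


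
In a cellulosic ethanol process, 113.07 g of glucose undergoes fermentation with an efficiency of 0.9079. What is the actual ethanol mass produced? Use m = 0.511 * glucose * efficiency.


Actual ethanol: m = 0.511 * 113.07 * 0.9079
m = 52.4573 g

52.4573 g


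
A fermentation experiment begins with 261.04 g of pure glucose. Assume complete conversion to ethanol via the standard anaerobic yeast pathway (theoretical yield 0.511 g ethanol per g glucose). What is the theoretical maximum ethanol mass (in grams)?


Theoretical ethanol yield: m_EtOH = 0.511 * m_glucose
m_EtOH = 0.511 * 261.04 = 133.3914 g

133.3914 g


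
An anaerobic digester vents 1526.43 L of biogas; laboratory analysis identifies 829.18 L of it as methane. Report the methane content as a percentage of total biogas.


CH4% = V_CH4 / V_total * 100
= 829.18 / 1526.43 * 100
= 54.3215%

54.3215%


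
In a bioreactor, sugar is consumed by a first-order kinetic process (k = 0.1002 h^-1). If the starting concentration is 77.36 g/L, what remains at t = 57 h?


S = S0 * exp(-k * t)
S = 77.36 * exp(-0.1002 * 57)
S = 0.2559 g/L

0.2559 g/L


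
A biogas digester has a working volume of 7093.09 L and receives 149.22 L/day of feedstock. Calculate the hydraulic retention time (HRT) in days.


HRT = V / Q
= 7093.09 / 149.22
= 47.5344 days

47.5344 days


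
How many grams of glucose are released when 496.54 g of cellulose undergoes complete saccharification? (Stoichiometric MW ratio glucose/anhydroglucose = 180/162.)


glucose = cellulose * 180/162
= 496.54 * 180/162
= 551.7111 g

551.7111 g


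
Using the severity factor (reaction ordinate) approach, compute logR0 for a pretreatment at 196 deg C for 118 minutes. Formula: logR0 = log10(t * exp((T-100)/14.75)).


logR0 = log10(t * exp((T - 100) / 14.75))
= log10(118 * exp((196 - 100) / 14.75))
= 4.8985

4.8985


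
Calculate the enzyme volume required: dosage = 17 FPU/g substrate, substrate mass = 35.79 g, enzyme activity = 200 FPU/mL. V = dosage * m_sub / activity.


V = dosage * m_sub / activity
V = 17 * 35.79 / 200
V = 3.0421 mL

3.0421 mL


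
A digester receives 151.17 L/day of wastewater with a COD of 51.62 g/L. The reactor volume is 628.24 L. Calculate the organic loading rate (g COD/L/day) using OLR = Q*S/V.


OLR = Q * S / V
= 151.17 * 51.62 / 628.24
= 12.4210 g/L/day

12.4210 g/L/day


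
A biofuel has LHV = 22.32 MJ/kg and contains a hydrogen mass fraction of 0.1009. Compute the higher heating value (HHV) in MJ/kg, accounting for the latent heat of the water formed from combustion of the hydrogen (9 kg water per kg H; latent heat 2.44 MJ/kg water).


HHV = LHV + H_frac * 9 * 2.44
= 22.32 + 0.1009 * 9 * 2.44
= 24.5358 MJ/kg

24.5358 MJ/kg
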